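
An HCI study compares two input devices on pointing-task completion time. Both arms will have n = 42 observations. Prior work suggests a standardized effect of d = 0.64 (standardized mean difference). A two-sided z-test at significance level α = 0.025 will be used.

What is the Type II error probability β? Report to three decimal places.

β ≈ 0.245

Noncentrality parameter: δ = d·√(n/2) = 0.64 × √(42/2) = 2.9328
Critical value for a two-sided test at α = 0.025: z_{α/2} = 2.241.
Power = Φ(δ − 2.241) + Φ(−δ − 2.241) = Φ(0.691) + Φ(-5.174) = 0.7554 + 0.0000 = 0.7554.
Type II error: β = 1 − power = 1 − 0.7554 = 0.2446.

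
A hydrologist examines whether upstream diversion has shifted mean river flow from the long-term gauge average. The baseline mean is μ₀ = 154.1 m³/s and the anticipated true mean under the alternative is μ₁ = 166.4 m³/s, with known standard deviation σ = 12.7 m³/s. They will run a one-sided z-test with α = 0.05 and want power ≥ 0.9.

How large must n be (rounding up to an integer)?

n = 10

Standardized effect: d = |μ₁ − μ₀| / σ = |166.4 − 154.1| / 12.7 = 0.9685
For power 0.9 need Φ(δ − z_{0.05}) = 0.9, so δ = z_{0.05} + z_{0.10} = 1.645 + 1.282 = 2.926.
δ = d·√n ⇒ n = (δ/d)² = (2.926 / 0.9685)² = 9.13.
Round up to the next whole unit.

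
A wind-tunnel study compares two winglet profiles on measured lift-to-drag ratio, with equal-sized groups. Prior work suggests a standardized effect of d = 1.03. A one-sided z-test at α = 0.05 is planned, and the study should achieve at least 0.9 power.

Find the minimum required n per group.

n = 17 per group

Set Φ(δ − 1.645) = 0.9; then δ − 1.645 = Φ⁻¹(0.9) = 1.282, giving δ = 2.926.
δ = d·√(n/2) ⇒ n = 2(δ/d)² = 2 × (2.926 / 1.03)² = 16.14.
Rounding up, n = 17 per group.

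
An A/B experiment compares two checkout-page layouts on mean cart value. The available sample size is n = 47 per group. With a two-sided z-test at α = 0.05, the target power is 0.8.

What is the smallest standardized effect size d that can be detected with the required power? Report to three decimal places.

Need Φ(δ − 1.960) = 0.8, so δ = 1.960 + 0.842 = 2.802.
(Lower-tail contribution to power is negligible for δ > 0.)
δ = d·√(n/2) ⇒ d = δ/√(n/2) = 2.802/√(47/2) = 0.5779.

d ≈ 0.578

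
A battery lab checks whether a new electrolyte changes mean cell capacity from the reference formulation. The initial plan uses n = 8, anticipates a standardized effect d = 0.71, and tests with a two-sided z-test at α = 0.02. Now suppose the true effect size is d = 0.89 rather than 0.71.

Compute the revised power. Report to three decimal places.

Power ≈ 0.576

With d = 0.89: δ = d·√n = 0.89 × √8 = 2.5173. Critical value z_{0.01} = 2.326.
Revised power = Φ(δ − 2.326) + Φ(−δ − 2.326) = Φ(0.191) + Φ(-4.844) = 0.5757 + 0.0000 = 0.5757.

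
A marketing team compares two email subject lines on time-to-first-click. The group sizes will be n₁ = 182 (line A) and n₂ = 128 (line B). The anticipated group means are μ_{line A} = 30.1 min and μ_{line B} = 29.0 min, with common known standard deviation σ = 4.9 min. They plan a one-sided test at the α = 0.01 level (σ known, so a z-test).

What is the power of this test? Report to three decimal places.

Power ≈ 0.352

Standardized effect: d = |μ_{line A} − μ_{line B}| / σ = |30.1 − 29.0| / 4.9 = 0.2245
Noncentrality parameter: δ = d / √(1/n₁ + 1/n₂) = 0.2245 / √(1/182 + 1/128) = 1.9461
Critical value for a one-sided test at α = 0.01: z_α = 2.326.
Power = P(Z > 2.326 − δ) = Φ(-0.380) = 0.3519.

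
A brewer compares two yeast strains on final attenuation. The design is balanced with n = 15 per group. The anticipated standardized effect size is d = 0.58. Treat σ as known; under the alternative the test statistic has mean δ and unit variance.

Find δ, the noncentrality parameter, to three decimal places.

δ ≈ 1.588

The noncentrality parameter scales effect size by the design's sample-size factor: δ = d·√(n/2) = 0.58 × √(15/2) = 1.5884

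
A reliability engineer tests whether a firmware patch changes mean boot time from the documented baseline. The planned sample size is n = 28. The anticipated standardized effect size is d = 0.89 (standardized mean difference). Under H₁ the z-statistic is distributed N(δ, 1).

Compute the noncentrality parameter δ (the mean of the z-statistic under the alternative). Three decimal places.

δ ≈ 4.709

The noncentrality parameter scales effect size by the design's sample-size factor: δ = d·√n = 0.89 × √28 = 4.7094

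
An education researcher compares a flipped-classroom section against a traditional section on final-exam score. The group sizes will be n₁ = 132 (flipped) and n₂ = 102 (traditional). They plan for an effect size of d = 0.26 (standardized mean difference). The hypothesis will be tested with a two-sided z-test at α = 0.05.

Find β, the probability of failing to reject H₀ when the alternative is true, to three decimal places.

β ≈ 0.495

Noncentrality parameter: δ = d / √(1/n₁ + 1/n₂) = 0.26 / √(1/132 + 1/102) = 1.9722
Two-sided α = 0.05 → critical value z_{0.025} = 1.960.
Power = Φ(δ − 1.960) + Φ(−δ − 1.960) = Φ(0.012) + Φ(-3.932) = 0.5049 + 0.0000 = 0.5049.
Type II error: β = 1 − power = 1 − 0.5049 = 0.4951.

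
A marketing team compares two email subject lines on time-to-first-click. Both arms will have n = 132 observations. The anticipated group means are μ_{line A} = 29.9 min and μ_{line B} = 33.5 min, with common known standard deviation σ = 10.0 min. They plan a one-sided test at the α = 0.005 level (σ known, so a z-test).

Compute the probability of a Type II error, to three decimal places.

β ≈ 0.364

Standardized effect: d = |μ_{line A} − μ_{line B}| / σ = |29.9 − 33.5| / 10.0 = 0.3600
Noncentrality parameter: δ = d·√(n/2) = 0.3600 × √(132/2) = 2.9247
One-sided α = 0.005 → critical value z_{0.005} = 2.576.
Power = P(Z > 2.576 − δ) = Φ(0.349) = 0.6364.
Type II error: β = 1 − power = 1 − 0.6364 = 0.3636.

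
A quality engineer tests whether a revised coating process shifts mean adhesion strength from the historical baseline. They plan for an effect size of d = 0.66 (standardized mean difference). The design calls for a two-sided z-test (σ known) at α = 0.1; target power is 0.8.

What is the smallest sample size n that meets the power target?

n = 15

For power 0.8 need Φ(δ − z_{0.05}) = 0.8, so δ = z_{0.05} + z_{0.20} = 1.645 + 0.842 = 2.486.
(For δ > 0 the lower-tail rejection region contributes negligibly to power, so the one-term inversion is standard.)
δ = d·√n ⇒ n = (δ/d)² = (2.486 / 0.66)² = 14.19.
Rounding up, n = 15.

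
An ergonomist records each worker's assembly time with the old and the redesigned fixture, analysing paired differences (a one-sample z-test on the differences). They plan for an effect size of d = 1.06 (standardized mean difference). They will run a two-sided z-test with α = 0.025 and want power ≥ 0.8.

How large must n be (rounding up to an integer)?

n = 9

For power 0.8 need Φ(δ − z_{0.0125}) = 0.8, so δ = z_{0.0125} + z_{0.20} = 2.241 + 0.842 = 3.083.
(Ignoring the negligible lower-tail rejection probability gives the usual closed-form inversion.)
δ = d·√n ⇒ n = (δ/d)² = (3.083 / 1.06)² = 8.46.
Rounding up, n = 9.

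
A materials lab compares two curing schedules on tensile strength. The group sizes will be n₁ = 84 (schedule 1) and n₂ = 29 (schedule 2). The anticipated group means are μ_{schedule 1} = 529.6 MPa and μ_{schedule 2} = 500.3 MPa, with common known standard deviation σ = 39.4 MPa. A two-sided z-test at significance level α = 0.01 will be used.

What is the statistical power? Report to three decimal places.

Standardized effect: d = |μ_{schedule 1} − μ_{schedule 2}| / σ = |529.6 − 500.3| / 39.4 = 0.7437
Noncentrality parameter: δ = d / √(1/n₁ + 1/n₂) = 0.7437 / √(1/84 + 1/29) = 3.4528
Critical value for a two-sided test at α = 0.01: z_{α/2} = 2.576.
Power = Φ(δ − 2.576) + Φ(−δ − 2.576) = Φ(0.877) + Φ(-6.029) = 0.8097 + 0.0000 = 0.8097.

Power ≈ 0.810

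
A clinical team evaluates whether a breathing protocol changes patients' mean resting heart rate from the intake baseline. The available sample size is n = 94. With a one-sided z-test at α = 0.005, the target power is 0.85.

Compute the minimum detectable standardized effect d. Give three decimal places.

d ≈ 0.373

Need Φ(δ − 2.576) = 0.85, so δ = 2.576 + 1.036 = 3.612.
δ = d·√n ⇒ d = δ/√n = 3.612/√94 = 0.3726.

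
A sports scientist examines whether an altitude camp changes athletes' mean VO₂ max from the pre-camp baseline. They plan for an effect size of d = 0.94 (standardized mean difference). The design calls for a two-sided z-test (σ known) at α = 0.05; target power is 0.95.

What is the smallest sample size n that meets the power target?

For power 0.95 need Φ(δ − z_{0.025}) = 0.95, so δ = z_{0.025} + z_{0.05} = 1.960 + 1.645 = 3.605.
(The Φ(−δ − z_{α/2}) term is vanishingly small for δ > 0 and is dropped in the standard sample-size formula.)
δ = d·√n ⇒ n = (δ/d)² = (3.605 / 0.94)² = 14.71.
Rounding up, n = 15.

n = 15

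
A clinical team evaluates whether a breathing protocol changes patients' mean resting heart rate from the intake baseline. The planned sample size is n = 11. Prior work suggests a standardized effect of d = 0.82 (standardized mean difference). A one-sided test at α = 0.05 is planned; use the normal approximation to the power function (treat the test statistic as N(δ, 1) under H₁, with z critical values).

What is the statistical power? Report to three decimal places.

Power ≈ 0.859

Noncentrality parameter: λ = d·√n = 0.82 × √11 = 2.7196
One-sided α = 0.05 → critical value z_{0.05} = 1.645.
Power = Φ(λ − 1.645) = Φ(1.075) = 0.8588.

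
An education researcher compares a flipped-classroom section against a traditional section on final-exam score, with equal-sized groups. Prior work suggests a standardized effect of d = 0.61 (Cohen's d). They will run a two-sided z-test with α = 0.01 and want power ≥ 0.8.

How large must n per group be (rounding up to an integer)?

For power 0.8 need Φ(δ − z_{0.005}) = 0.8, so δ = z_{0.005} + z_{0.20} = 2.576 + 0.842 = 3.417.
(Ignoring the negligible lower-tail rejection probability gives the usual closed-form inversion.)
δ = d·√(n/2) ⇒ n = 2(δ/d)² = 2 × (3.417 / 0.61)² = 62.77.
Rounding up, n = 63 per group.

n = 63 per group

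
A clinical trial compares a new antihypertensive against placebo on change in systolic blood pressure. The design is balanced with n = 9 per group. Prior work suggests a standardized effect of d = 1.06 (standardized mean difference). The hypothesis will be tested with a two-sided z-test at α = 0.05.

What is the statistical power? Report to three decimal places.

Noncentrality parameter: δ = d·√(n/2) = 1.06 × √(9/2) = 2.2486
Critical value for a two-sided test at α = 0.05: z_{α/2} = 1.960.
Power = Φ(δ − 1.960) + Φ(−δ − 1.960) = Φ(0.289) + Φ(-4.209) = 0.6136 + 0.0000 = 0.6136.

Power ≈ 0.614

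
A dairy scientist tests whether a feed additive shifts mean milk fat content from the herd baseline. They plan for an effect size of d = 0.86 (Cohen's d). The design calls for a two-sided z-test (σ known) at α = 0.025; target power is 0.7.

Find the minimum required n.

n = 11

Set Φ(δ − 2.241) = 0.7; then δ − 2.241 = Φ⁻¹(0.7) = 0.524, giving δ = 2.766.
(For δ > 0 the lower-tail rejection region contributes negligibly to power, so the one-term inversion is standard.)
δ = d·√n ⇒ n = (δ/d)² = (2.766 / 0.86)² = 10.34.
Round up to the next whole unit.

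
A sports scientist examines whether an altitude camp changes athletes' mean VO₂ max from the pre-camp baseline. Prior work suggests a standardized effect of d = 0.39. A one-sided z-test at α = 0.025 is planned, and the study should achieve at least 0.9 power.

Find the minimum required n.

For power 0.9 need Φ(δ − z_{0.025}) = 0.9, so δ = z_{0.025} + z_{0.10} = 1.960 + 1.282 = 3.242.
δ = d·√n ⇒ n = (δ/d)² = (3.242 / 0.39)² = 69.08.
Round up to the next whole unit.

n = 70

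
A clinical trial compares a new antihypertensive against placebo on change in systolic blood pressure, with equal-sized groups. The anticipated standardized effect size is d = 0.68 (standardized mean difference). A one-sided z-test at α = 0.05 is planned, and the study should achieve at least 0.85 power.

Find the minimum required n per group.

n = 32 per group

Set Φ(δ − 1.645) = 0.85; then δ − 1.645 = Φ⁻¹(0.85) = 1.036, giving δ = 2.681.
δ = d·√(n/2) ⇒ n = 2(δ/d)² = 2 × (2.681 / 0.68)² = 31.10.
Rounding up, n = 32 per group.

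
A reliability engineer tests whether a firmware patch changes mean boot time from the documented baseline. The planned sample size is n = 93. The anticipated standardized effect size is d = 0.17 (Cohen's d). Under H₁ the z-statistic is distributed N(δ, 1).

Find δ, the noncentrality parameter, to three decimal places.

The noncentrality parameter scales effect size by the design's sample-size factor: δ = d·√n = 0.17 × √93 = 1.6394

δ ≈ 1.639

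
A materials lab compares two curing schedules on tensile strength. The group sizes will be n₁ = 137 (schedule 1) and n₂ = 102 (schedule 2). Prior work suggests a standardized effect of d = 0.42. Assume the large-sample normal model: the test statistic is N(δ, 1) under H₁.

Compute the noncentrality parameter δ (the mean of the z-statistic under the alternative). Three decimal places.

δ = d / √(1/n₁ + 1/n₂) = 0.42 / √(1/137 + 1/102) = 3.2115

δ ≈ 3.212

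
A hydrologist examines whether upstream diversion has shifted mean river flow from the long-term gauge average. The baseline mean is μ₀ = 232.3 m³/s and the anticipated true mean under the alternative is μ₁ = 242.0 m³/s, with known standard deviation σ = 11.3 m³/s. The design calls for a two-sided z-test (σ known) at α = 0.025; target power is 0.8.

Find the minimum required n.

Standardized effect: d = |μ₁ − μ₀| / σ = |242.0 − 232.3| / 11.3 = 0.8584
Set Φ(δ − 2.241) = 0.8; then δ − 2.241 = Φ⁻¹(0.8) = 0.842, giving δ = 3.083.
(The Φ(−δ − z_{α/2}) term is vanishingly small for δ > 0 and is dropped in the standard sample-size formula.)
δ = d·√n ⇒ n = (δ/d)² = (3.083 / 0.8584)² = 12.90.
Rounding up, n = 13.

n = 13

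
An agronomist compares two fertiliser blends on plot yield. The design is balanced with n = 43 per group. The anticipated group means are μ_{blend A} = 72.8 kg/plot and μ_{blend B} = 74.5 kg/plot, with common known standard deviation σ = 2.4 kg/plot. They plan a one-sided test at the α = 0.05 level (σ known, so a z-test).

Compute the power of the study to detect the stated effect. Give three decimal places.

Standardized effect: d = |μ_{blend A} − μ_{blend B}| / σ = |72.8 − 74.5| / 2.4 = 0.7083
Noncentrality parameter: δ = d·√(n/2) = 0.7083 × √(43/2) = 3.2844
Critical value for a one-sided test at α = 0.05: z_α = 1.645.
Power = P(Z > 1.645 − δ) = Φ(1.640) = 0.9495.

Power ≈ 0.949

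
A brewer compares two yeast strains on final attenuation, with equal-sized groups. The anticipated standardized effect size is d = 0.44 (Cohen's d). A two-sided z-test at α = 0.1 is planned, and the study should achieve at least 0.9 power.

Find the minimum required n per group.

For power 0.9 need Φ(δ − z_{0.05}) = 0.9, so δ = z_{0.05} + z_{0.10} = 1.645 + 1.282 = 2.926.
(The Φ(−δ − z_{α/2}) term is vanishingly small for δ > 0 and is dropped in the standard sample-size formula.)
δ = d·√(n/2) ⇒ n = 2(δ/d)² = 2 × (2.926 / 0.44)² = 88.47.
Round up to the next whole unit.

n = 89 per group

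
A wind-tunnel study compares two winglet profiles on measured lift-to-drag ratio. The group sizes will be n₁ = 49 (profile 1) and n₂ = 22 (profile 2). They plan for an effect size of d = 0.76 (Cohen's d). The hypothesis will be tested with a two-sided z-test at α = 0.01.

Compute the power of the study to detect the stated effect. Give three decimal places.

Power ≈ 0.650

Noncentrality parameter: δ = d / √(1/n₁ + 1/n₂) = 0.76 / √(1/49 + 1/22) = 2.9614
Critical value for a two-sided test at α = 0.01: z_{α/2} = 2.576.
Power = Φ(δ − 2.576) + Φ(−δ − 2.576) = Φ(0.386) + Φ(-5.537) = 0.6501 + 0.0000 = 0.6501.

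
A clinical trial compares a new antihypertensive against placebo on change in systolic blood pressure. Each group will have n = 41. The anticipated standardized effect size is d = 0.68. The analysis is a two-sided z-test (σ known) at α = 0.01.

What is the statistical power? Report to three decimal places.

Power ≈ 0.693

Noncentrality parameter: δ = d·√(n/2) = 0.68 × √(41/2) = 3.0788
Two-sided α = 0.01 → critical value z_{0.005} = 2.576.
Power = Φ(δ − 2.576) + Φ(−δ − 2.576) = Φ(0.503) + Φ(-5.655) = 0.6925 + 0.0000 = 0.6925.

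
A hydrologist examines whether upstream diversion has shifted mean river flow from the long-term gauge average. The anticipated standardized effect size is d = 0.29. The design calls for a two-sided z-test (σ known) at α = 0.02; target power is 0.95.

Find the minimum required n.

n = 188

For power 0.95 need Φ(δ − z_{0.01}) = 0.95, so δ = z_{0.01} + z_{0.05} = 2.326 + 1.645 = 3.971.
(Ignoring the negligible lower-tail rejection probability gives the usual closed-form inversion.)
δ = d·√n ⇒ n = (δ/d)² = (3.971 / 0.29)² = 187.52.
Rounding up, n = 188.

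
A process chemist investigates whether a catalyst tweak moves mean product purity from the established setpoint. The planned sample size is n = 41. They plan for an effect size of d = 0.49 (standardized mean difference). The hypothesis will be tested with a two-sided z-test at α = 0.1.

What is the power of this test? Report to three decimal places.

Noncentrality parameter: δ = d·√n = 0.49 × √41 = 3.1375
Two-sided α = 0.1 → critical value z_{0.05} = 1.645.
Power = Φ(δ − 1.645) + Φ(−δ − 1.645) = Φ(1.493) + Φ(-4.782) = 0.9322 + 0.0000 = 0.9322.

Power ≈ 0.932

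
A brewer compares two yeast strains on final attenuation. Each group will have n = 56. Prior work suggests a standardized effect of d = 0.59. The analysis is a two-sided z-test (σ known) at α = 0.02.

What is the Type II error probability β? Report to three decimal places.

Noncentrality parameter: δ = d·√(n/2) = 0.59 × √(56/2) = 3.1220
Critical value for a two-sided test at α = 0.02: z_{α/2} = 2.326.
Power = Φ(δ − 2.326) + Φ(−δ − 2.326) = Φ(0.796) + Φ(-5.448) = 0.7869 + 0.0000 = 0.7869.
Type II error: β = 1 − power = 1 − 0.7869 = 0.2131.

β ≈ 0.213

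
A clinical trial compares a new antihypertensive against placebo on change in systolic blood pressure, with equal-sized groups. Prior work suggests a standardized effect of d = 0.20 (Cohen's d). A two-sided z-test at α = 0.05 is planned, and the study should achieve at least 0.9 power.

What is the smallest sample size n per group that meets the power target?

n = 526 per group

Set Φ(δ − 1.960) = 0.9; then δ − 1.960 = Φ⁻¹(0.9) = 1.282, giving δ = 3.242.
(The Φ(−δ − z_{α/2}) term is vanishingly small for δ > 0 and is dropped in the standard sample-size formula.)
δ = d·√(n/2) ⇒ n = 2(δ/d)² = 2 × (3.242 / 0.20)² = 525.37.
Rounding up, n = 526 per group.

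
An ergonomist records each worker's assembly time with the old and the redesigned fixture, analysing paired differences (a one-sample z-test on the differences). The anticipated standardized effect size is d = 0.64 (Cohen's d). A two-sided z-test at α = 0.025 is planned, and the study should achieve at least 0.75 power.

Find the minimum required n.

Set Φ(δ − 2.241) = 0.75; then δ − 2.241 = Φ⁻¹(0.75) = 0.674, giving δ = 2.916.
(The Φ(−δ − z_{α/2}) term is vanishingly small for δ > 0 and is dropped in the standard sample-size formula.)
δ = d·√n ⇒ n = (δ/d)² = (2.916 / 0.64)² = 20.76.
Round up to the next whole unit.

n = 21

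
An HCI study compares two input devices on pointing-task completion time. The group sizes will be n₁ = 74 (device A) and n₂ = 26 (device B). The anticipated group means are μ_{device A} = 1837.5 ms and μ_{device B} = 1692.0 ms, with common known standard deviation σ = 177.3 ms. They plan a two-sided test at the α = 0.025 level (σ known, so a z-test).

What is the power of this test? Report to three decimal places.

Power ≈ 0.913

Standardized effect: d = |μ_{device A} − μ_{device B}| / σ = |1837.5 − 1692.0| / 177.3 = 0.8206
Noncentrality parameter: δ = d / √(1/n₁ + 1/n₂) = 0.8206 / √(1/74 + 1/26) = 3.5996
Two-sided α = 0.025 → critical value z_{0.0125} = 2.241.
Power = Φ(δ − 2.241) + Φ(−δ − 2.241) = Φ(1.358) + Φ(-5.841) = 0.9128 + 0.0000 = 0.9128.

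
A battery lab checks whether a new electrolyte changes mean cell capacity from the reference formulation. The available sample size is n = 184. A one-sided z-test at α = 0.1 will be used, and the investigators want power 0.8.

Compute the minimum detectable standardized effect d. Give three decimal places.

Need Φ(δ − 1.282) = 0.8, so δ = 1.282 + 0.842 = 2.123.
δ = d·√n ⇒ d = δ/√n = 2.123/√184 = 0.1565.

d ≈ 0.157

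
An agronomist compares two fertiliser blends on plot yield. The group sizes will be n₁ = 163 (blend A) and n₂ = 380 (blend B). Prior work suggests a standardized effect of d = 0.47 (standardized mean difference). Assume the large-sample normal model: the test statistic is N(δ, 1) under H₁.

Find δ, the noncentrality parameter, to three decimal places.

The noncentrality parameter scales effect size by the design's sample-size factor: δ = d / √(1/n₁ + 1/n₂) = 0.47 / √(1/163 + 1/380) = 5.0198

δ ≈ 5.020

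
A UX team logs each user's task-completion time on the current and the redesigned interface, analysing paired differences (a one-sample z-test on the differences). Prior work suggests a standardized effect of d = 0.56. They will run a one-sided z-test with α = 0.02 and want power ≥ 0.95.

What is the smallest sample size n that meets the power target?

n = 44

Set Φ(δ − 2.054) = 0.95; then δ − 2.054 = Φ⁻¹(0.95) = 1.645, giving δ = 3.699.
δ = d·√n ⇒ n = (δ/d)² = (3.699 / 0.56)² = 43.62.
Rounding up, n = 44.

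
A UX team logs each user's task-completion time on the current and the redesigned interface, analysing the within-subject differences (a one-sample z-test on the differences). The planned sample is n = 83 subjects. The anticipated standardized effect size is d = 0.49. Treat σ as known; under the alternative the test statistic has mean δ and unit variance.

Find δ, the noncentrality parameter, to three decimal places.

δ ≈ 4.464

δ = d·√n = 0.49 × √83 = 4.4641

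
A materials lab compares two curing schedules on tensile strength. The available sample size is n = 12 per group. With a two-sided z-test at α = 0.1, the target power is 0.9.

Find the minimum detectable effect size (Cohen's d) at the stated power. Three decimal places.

d ≈ 1.195

Need Φ(δ − 1.645) = 0.9, so δ = 1.645 + 1.282 = 2.926.
(The second rejection-region term Φ(−δ − z_{α/2}) is negligible and dropped.)
δ = d·√(n/2) ⇒ d = δ/√(n/2) = 2.926/√(12/2) = 1.1947.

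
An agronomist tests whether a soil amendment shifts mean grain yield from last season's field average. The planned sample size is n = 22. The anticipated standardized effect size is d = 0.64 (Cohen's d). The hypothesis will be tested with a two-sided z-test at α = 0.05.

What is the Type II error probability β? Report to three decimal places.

β ≈ 0.149

Noncentrality parameter: δ = d·√n = 0.64 × √22 = 3.0019
Two-sided α = 0.05 → critical value z_{0.025} = 1.960.
Power = Φ(δ − 1.960) + Φ(−δ − 1.960) = Φ(1.042) + Φ(-4.962) = 0.8513 + 0.0000 = 0.8513.
Type II error: β = 1 − power = 1 − 0.8513 = 0.1487.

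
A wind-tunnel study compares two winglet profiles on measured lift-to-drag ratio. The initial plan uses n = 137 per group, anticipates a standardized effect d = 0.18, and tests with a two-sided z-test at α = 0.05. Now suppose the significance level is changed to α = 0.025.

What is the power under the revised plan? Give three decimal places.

δ = d·√(n/2) = 0.18 × √(137/2) = 1.4898 (unchanged). New critical value: z_{0.0125} = 2.241.
Revised power = Φ(δ − 2.241) + Φ(−δ − 2.241) = Φ(-0.752) + Φ(-3.731) = 0.2261 + 0.0001 = 0.2262.

Power ≈ 0.226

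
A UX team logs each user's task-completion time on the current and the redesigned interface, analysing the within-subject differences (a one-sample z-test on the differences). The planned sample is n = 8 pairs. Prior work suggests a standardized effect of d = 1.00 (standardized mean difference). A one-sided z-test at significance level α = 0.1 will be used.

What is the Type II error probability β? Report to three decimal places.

β ≈ 0.061

Noncentrality parameter: δ = d·√n = 1.00 × √8 = 2.8284
Critical value for a one-sided test at α = 0.1: z_α = 1.282.
Power = P(Z > 1.282 − δ) = Φ(1.547) = 0.9391.
Type II error: β = 1 − power = 1 − 0.9391 = 0.0609.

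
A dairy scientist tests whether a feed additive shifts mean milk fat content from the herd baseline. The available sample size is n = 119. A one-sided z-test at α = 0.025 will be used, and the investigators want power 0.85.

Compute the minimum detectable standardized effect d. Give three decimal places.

d ≈ 0.275

Required noncentrality: δ = z_{0.025} + z_{0.15} = 1.960 + 1.036 = 2.996.
δ = d·√n ⇒ d = δ/√n = 2.996/√119 = 0.2747.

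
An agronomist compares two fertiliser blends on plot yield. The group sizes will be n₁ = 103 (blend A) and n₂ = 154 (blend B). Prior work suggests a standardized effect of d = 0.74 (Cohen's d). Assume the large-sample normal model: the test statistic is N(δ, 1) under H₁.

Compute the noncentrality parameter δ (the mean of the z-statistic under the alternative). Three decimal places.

δ ≈ 5.814

The noncentrality parameter scales effect size by the design's sample-size factor: δ = d / √(1/n₁ + 1/n₂) = 0.74 / √(1/103 + 1/154) = 5.8136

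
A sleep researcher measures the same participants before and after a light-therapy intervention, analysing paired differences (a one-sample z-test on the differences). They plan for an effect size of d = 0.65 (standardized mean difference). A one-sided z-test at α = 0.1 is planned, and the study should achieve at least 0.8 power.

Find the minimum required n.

Set Φ(δ − 1.282) = 0.8; then δ − 1.282 = Φ⁻¹(0.8) = 0.842, giving δ = 2.123.
δ = d·√n ⇒ n = (δ/d)² = (2.123 / 0.65)² = 10.67.
Round up to the next whole unit.

n = 11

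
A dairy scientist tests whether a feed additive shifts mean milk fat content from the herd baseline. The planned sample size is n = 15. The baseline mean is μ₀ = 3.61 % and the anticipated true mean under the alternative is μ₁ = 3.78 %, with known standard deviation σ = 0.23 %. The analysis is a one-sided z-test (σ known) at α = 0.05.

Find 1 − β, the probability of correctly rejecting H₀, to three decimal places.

Standardized effect: d = |μ₁ − μ₀| / σ = |3.78 − 3.61| / 0.23 = 0.7391
Noncentrality parameter: δ = d·√n = 0.7391 × √15 = 2.8626
One-sided α = 0.05 → critical value z_{0.05} = 1.645.
Power = P(Z > 1.645 − δ) = Φ(1.218) = 0.8883.

Power ≈ 0.888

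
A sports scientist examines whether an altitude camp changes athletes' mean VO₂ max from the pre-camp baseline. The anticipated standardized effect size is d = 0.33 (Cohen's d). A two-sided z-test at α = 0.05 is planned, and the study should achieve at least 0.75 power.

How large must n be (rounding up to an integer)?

n = 64

Set Φ(δ − 1.960) = 0.75; then δ − 1.960 = Φ⁻¹(0.75) = 0.674, giving δ = 2.634.
(The Φ(−δ − z_{α/2}) term is vanishingly small for δ > 0 and is dropped in the standard sample-size formula.)
δ = d·√n ⇒ n = (δ/d)² = (2.634 / 0.33)² = 63.73.
Rounding up, n = 64.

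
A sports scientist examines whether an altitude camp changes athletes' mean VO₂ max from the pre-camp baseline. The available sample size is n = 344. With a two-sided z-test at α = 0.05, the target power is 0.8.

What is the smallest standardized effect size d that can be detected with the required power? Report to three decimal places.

Need Φ(δ − 1.960) = 0.8, so δ = 1.960 + 0.842 = 2.802.
(Lower-tail contribution to power is negligible for δ > 0.)
δ = d·√n ⇒ d = δ/√n = 2.802/√344 = 0.1511.

d ≈ 0.151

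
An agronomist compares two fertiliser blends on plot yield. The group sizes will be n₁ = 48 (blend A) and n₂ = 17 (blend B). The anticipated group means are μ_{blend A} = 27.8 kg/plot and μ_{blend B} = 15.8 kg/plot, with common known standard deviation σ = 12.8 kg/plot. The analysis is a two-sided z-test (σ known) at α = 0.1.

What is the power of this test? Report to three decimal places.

Standardized effect: d = |μ_{blend A} − μ_{blend B}| / σ = |27.8 − 15.8| / 12.8 = 0.9375
Noncentrality parameter: δ = d / √(1/n₁ + 1/n₂) = 0.9375 / √(1/48 + 1/17) = 3.3217
Critical value for a two-sided test at α = 0.1: z_{α/2} = 1.645.
Power = Φ(δ − 1.645) + Φ(−δ − 1.645) = Φ(1.677) + Φ(-4.967) = 0.9532 + 0.0000 = 0.9532.

Power ≈ 0.953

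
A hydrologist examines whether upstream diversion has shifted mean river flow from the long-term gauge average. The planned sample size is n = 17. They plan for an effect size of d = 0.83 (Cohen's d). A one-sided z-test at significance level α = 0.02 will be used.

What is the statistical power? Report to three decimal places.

Power ≈ 0.914

Noncentrality parameter: δ = d·√n = 0.83 × √17 = 3.4222
Critical value for a one-sided test at α = 0.02: z_α = 2.054.
Power = Φ(δ − 2.054) = Φ(1.368) = 0.9144.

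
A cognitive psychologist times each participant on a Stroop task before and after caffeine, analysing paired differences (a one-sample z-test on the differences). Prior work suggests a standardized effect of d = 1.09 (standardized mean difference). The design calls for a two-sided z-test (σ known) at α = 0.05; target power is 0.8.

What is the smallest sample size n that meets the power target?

For power 0.8 need Φ(δ − z_{0.025}) = 0.8, so δ = z_{0.025} + z_{0.20} = 1.960 + 0.842 = 2.802.
(For δ > 0 the lower-tail rejection region contributes negligibly to power, so the one-term inversion is standard.)
δ = d·√n ⇒ n = (δ/d)² = (2.802 / 1.09)² = 6.61.
Round up to the next whole unit.

n = 7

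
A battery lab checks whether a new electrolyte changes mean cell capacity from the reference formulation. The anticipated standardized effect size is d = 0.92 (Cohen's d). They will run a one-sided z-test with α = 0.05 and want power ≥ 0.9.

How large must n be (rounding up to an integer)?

n = 11

Set Φ(δ − 1.645) = 0.9; then δ − 1.645 = Φ⁻¹(0.9) = 1.282, giving δ = 2.926.
δ = d·√n ⇒ n = (δ/d)² = (2.926 / 0.92)² = 10.12.
Rounding up, n = 11.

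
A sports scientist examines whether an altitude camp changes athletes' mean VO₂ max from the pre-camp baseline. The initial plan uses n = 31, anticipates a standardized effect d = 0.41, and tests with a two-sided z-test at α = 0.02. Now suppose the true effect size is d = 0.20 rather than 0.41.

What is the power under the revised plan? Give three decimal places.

Power ≈ 0.113

With d = 0.20: δ = d·√n = 0.20 × √31 = 1.1136. Critical value z_{0.01} = 2.326.
Revised power = Φ(δ − 2.326) + Φ(−δ − 2.326) = Φ(-1.213) + Φ(-3.440) = 0.1126 + 0.0003 = 0.1129.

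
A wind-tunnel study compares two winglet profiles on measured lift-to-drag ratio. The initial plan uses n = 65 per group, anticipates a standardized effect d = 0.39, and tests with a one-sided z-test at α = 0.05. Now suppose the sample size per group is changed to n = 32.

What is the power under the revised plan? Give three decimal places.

With n = 32 per group: δ = d·√(n/2) = 0.39 × √(32/2) = 1.5600. Critical value z_{0.05} = 1.645.
Revised power = P(Z > 1.645 − δ) = Φ(-0.085) = 0.4662.

Power ≈ 0.466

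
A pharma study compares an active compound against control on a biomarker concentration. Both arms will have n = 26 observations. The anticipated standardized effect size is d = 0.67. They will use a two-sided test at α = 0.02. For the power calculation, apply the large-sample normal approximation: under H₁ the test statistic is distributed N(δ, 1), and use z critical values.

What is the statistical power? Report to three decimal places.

Noncentrality parameter: δ = d·√(n/2) = 0.67 × √(26/2) = 2.4157
Critical value for a two-sided test at α = 0.02: z_{α/2} = 2.326.
Power = Φ(δ − 2.326) + Φ(−δ − 2.326) = Φ(0.089) + Φ(-4.742) = 0.5356 + 0.0000 = 0.5356.

Power ≈ 0.536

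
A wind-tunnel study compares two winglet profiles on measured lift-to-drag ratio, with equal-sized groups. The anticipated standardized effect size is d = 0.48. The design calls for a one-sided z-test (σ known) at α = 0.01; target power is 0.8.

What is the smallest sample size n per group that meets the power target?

Set Φ(δ − 2.326) = 0.8; then δ − 2.326 = Φ⁻¹(0.8) = 0.842, giving δ = 3.168.
δ = d·√(n/2) ⇒ n = 2(δ/d)² = 2 × (3.168 / 0.48)² = 87.12.
Rounding up, n = 88 per group.

n = 88 per group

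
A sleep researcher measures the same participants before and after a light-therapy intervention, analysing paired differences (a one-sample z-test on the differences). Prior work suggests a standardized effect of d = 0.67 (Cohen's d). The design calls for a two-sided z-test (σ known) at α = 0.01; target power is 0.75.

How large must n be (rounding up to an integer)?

n = 24

Set Φ(δ − 2.576) = 0.75; then δ − 2.576 = Φ⁻¹(0.75) = 0.674, giving δ = 3.250.
(For δ > 0 the lower-tail rejection region contributes negligibly to power, so the one-term inversion is standard.)
δ = d·√n ⇒ n = (δ/d)² = (3.250 / 0.67)² = 23.53.
Round up to the next whole unit.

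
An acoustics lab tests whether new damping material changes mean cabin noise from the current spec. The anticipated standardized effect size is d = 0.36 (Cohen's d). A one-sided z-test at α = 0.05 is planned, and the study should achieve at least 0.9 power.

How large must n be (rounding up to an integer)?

n = 67

For power 0.9 need Φ(δ − z_{0.05}) = 0.9, so δ = z_{0.05} + z_{0.10} = 1.645 + 1.282 = 2.926.
δ = d·√n ⇒ n = (δ/d)² = (2.926 / 0.36)² = 66.08.
Round up to the next whole unit.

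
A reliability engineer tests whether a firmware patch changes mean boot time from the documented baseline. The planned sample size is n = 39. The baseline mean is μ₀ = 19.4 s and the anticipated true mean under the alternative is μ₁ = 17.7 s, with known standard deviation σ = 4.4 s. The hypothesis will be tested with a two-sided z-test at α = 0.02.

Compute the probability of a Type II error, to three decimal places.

Standardized effect: d = |μ₁ − μ₀| / σ = |17.7 − 19.4| / 4.4 = 0.3864
Noncentrality parameter: δ = d·√n = 0.3864 × √39 = 2.4128
Critical value for a two-sided test at α = 0.02: z_{α/2} = 2.326.
Power = Φ(δ − 2.326) + Φ(−δ − 2.326) = Φ(0.086) + Φ(-4.739) = 0.5345 + 0.0000 = 0.5345.
Type II error: β = 1 − power = 1 − 0.5345 = 0.4655.

β ≈ 0.466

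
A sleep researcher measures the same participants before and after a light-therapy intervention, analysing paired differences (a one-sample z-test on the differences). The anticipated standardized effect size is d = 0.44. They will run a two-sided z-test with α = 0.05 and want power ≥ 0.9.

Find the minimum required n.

For power 0.9 need Φ(δ − z_{0.025}) = 0.9, so δ = z_{0.025} + z_{0.10} = 1.960 + 1.282 = 3.242.
(For δ > 0 the lower-tail rejection region contributes negligibly to power, so the one-term inversion is standard.)
δ = d·√n ⇒ n = (δ/d)² = (3.242 / 0.44)² = 54.27.
Round up to the next whole unit.

n = 55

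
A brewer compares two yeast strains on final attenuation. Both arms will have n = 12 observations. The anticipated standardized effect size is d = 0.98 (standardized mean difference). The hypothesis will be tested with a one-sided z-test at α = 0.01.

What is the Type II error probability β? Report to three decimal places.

β ≈ 0.470

Noncentrality parameter: δ = d·√(n/2) = 0.98 × √(12/2) = 2.4005
One-sided α = 0.01 → critical value z_{0.01} = 2.326.
Power = P(Z > 2.326 − δ) = Φ(0.074) = 0.5296.
Type II error: β = 1 − power = 1 − 0.5296 = 0.4704.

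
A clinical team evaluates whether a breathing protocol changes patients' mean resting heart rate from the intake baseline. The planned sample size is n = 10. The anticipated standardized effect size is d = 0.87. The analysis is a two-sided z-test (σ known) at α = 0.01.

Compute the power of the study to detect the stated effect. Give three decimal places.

Noncentrality parameter: δ = d·√n = 0.87 × √10 = 2.7512
Two-sided α = 0.01 → critical value z_{0.005} = 2.576.
Power = Φ(δ − 2.576) + Φ(−δ − 2.576) = Φ(0.175) + Φ(-5.327) = 0.5696 + 0.0000 = 0.5696.

Power ≈ 0.570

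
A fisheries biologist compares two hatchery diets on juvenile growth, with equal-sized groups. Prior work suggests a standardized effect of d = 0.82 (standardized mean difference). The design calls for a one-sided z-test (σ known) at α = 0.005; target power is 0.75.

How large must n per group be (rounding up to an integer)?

n = 32 per group

For power 0.75 need Φ(δ − z_{0.005}) = 0.75, so δ = z_{0.005} + z_{0.25} = 2.576 + 0.674 = 3.250.
δ = d·√(n/2) ⇒ n = 2(δ/d)² = 2 × (3.250 / 0.82)² = 31.42.
Round up to the next whole unit.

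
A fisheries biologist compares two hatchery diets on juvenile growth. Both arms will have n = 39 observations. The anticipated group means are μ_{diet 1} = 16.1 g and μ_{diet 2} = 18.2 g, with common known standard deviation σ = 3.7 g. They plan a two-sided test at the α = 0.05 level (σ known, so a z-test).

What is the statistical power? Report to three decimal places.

Standardized effect: d = |μ_{diet 1} − μ_{diet 2}| / σ = |16.1 − 18.2| / 3.7 = 0.5676
Noncentrality parameter: δ = d·√(n/2) = 0.5676 × √(39/2) = 2.5063
Critical value for a two-sided test at α = 0.05: z_{α/2} = 1.960.
Power = Φ(δ − 1.960) + Φ(−δ − 1.960) = Φ(0.546) + Φ(-4.466) = 0.7076 + 0.0000 = 0.7076.

Power ≈ 0.708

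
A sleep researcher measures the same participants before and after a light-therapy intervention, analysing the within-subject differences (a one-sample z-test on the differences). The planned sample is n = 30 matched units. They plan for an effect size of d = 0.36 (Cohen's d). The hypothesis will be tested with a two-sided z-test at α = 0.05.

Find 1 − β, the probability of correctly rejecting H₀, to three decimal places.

Noncentrality parameter: δ = d·√n = 0.36 × √30 = 1.9718
Two-sided α = 0.05 → critical value z_{0.025} = 1.960.
Power = Φ(δ − 1.960) + Φ(−δ − 1.960) = Φ(0.012) + Φ(-3.932) = 0.5047 + 0.0000 = 0.5048.

Power ≈ 0.505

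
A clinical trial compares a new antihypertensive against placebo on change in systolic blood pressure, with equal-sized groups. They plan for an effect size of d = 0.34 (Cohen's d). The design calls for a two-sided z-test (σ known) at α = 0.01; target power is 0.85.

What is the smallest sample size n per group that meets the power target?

n = 226 per group

Set Φ(δ − 2.576) = 0.85; then δ − 2.576 = Φ⁻¹(0.85) = 1.036, giving δ = 3.612.
(The Φ(−δ − z_{α/2}) term is vanishingly small for δ > 0 and is dropped in the standard sample-size formula.)
δ = d·√(n/2) ⇒ n = 2(δ/d)² = 2 × (3.612 / 0.34)² = 225.75.
Rounding up, n = 226 per group.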